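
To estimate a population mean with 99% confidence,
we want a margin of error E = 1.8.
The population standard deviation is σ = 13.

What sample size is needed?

Answer: n = 347

Derivation:
z_0.005 = 2.576
n = (z×σ/E)² = (2.576×13/1.8)²
n = 346.1254
Round up: n = 347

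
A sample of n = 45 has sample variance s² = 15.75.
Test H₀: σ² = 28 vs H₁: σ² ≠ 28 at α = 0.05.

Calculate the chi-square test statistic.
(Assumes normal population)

df = n - 1 = 44
χ² = (n-1)s²/σ₀² = 44×15.75/28 = 24.7500
Critical values: χ²_{0.975,44} = 27.575, χ²_{0.025,44} = 64.201
Rejection region: χ² < 27.575 or χ² > 64.201
Decision: reject H₀

Answer: χ² = 24.7500, reject H₀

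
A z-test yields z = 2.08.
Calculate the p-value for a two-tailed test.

Answer: p-value ≈ 0.0375

Derivation:
For z = 2.08:
p = 2×P(Z > |2.08|) = 2×(1 - Φ(2.08)) = 0.0375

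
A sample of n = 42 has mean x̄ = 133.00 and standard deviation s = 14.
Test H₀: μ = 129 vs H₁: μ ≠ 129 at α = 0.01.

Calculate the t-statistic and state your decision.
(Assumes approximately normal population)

df = n - 1 = 41
SE = s/√n = 14/√42 = 2.1602
t = (x̄ - μ₀)/SE = (133.00 - 129)/2.1602 = 1.8517
Critical value: t_{0.005,41} = ±2.701
p-value ≈ 0.0713
Decision: fail to reject H₀

Answer: t = 1.8517, fail to reject H₀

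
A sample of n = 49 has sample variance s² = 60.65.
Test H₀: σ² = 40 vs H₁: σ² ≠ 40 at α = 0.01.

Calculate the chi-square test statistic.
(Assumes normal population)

df = n - 1 = 48
χ² = (n-1)s²/σ₀² = 48×60.65/40 = 72.7800
Critical values: χ²_{0.995,48} = 26.511, χ²_{0.005,48} = 76.969
Rejection region: χ² < 26.511 or χ² > 76.969
Decision: fail to reject H₀

Answer: χ² = 72.7800, fail to reject H₀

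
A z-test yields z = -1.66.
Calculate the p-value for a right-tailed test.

For z = -1.66:
p = P(Z > -1.66) = 1 - Φ(-1.66) = 0.9515

Answer: p-value ≈ 0.9515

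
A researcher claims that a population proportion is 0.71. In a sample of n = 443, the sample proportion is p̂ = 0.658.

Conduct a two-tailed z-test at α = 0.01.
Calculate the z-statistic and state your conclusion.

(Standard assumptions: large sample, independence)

Answer: z = -2.4120, fail to reject H₀

Derivation:
H₀: p = 0.71, H₁: p ≠ 0.71
Standard error: SE = √(p₀(1-p₀)/n) = √(0.71×0.29/443) = 0.021559
z-statistic: z = (p̂ - p₀)/SE = (0.658 - 0.71)/0.021559 = -2.4120
Critical value: z_0.005 = ±2.576
p-value = 0.0159
Decision: fail to reject H₀ at α = 0.01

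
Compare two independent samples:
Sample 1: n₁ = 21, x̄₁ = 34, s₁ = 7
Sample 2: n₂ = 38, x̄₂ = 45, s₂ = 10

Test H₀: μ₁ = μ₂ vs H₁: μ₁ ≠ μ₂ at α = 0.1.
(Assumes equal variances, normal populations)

Answer: t = -4.4646, reject H₀

Derivation:
Pooled variance: s²_p = [20×7² + 37×10²]/(57) = 82.1053
s_p = 9.0612
SE = s_p×√(1/n₁ + 1/n₂) = 9.0612×√(1/21 + 1/38) = 2.4638
t = (x̄₁ - x̄₂)/SE = (34 - 45)/2.4638 = -4.4646
df = 57, t-critical = ±1.672
Decision: reject H₀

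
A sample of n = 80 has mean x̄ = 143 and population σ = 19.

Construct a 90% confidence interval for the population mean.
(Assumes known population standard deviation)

Confidence level: 90%, α = 0.1
z_0.05 = 1.645
SE = σ/√n = 19/√80 = 2.1243
Margin of error = 1.645 × 2.1243 = 3.4945
CI: x̄ ± margin = 143 ± 3.4945
CI: (139.5055, 146.4945)

Answer: (139.5055, 146.4945)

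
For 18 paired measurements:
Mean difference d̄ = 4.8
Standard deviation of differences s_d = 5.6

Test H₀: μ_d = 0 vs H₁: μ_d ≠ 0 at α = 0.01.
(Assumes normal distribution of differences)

df = n - 1 = 17
SE = s_d/√n = 5.6/√18 = 1.3199
t = d̄/SE = 4.8/1.3199 = 3.6366
Critical value: t_{0.005,17} = ±2.898
p-value ≈ 0.0020
Decision: reject H₀

Answer: t = 3.6366, reject H₀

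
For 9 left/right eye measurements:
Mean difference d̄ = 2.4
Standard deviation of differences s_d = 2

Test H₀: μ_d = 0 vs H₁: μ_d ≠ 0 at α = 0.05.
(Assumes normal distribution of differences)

df = n - 1 = 8
SE = s_d/√n = 2/√9 = 0.6667
t = d̄/SE = 2.4/0.6667 = 3.5998
Critical value: t_{0.025,8} = ±2.306
p-value ≈ 0.0070
Decision: reject H₀

Answer: t = 3.5998, reject H₀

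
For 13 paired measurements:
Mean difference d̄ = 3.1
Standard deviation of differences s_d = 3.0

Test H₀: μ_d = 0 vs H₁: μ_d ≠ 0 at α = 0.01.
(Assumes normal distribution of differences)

Answer: t = 3.7255, reject H₀

Derivation:
df = n - 1 = 12
SE = s_d/√n = 3.0/√13 = 0.8321
t = d̄/SE = 3.1/0.8321 = 3.7255
Critical value: t_{0.005,12} = ±3.055
p-value ≈ 0.0029
Decision: reject H₀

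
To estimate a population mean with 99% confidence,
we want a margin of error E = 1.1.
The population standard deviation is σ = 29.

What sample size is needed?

Answer: n = 4613

Derivation:
z_0.005 = 2.576
n = (z×σ/E)² = (2.576×29/1.1)²
n = 4612.1385
Round up: n = 4613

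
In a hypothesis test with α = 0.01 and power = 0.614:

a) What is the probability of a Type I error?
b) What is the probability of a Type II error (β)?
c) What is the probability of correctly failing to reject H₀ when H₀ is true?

a) Type I error probability = α = 0.01
b) Power = P(reject H₀ | H₁ true) = 1 - β = 0.614, so Type II error probability = β = 1 - Power = 0.386
c) P(fail to reject H₀ | H₀ true) = 1 - α = 0.99

Answer: a) 0.01, b) 0.386, c) 0.99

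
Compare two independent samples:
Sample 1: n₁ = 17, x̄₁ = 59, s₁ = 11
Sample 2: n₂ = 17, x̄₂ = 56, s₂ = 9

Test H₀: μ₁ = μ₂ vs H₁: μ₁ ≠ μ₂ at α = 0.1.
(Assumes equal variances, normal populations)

Answer: t = 0.8703, fail to reject H₀

Derivation:
Pooled variance: s²_p = [16×11² + 16×9²]/(32) = 101.0000
s_p = 10.0499
SE = s_p×√(1/n₁ + 1/n₂) = 10.0499×√(1/17 + 1/17) = 3.4471
t = (x̄₁ - x̄₂)/SE = (59 - 56)/3.4471 = 0.8703
df = 32, t-critical = ±1.694
Decision: fail to reject H₀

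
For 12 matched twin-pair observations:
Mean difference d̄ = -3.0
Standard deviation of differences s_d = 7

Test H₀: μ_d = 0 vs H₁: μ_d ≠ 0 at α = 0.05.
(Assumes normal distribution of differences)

df = n - 1 = 11
SE = s_d/√n = 7/√12 = 2.0207
t = d̄/SE = -3.0/2.0207 = -1.4846
Critical value: t_{0.025,11} = ±2.201
p-value ≈ 0.1657
Decision: fail to reject H₀

Answer: t = -1.4846, fail to reject H₀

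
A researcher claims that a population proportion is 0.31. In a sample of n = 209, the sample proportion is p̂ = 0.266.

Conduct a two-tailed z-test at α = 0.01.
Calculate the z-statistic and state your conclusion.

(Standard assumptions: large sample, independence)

H₀: p = 0.31, H₁: p ≠ 0.31
Standard error: SE = √(p₀(1-p₀)/n) = √(0.31×0.69/209) = 0.031991
z-statistic: z = (p̂ - p₀)/SE = (0.266 - 0.31)/0.031991 = -1.3754
Critical value: z_0.005 = ±2.576
p-value = 0.1690
Decision: fail to reject H₀ at α = 0.01

Answer: z = -1.3754, fail to reject H₀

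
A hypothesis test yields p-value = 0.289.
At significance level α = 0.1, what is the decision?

Answer: fail to reject H₀

Derivation:
Compare p-value to α:
0.289 ≥ 0.1
Decision: fail to reject H₀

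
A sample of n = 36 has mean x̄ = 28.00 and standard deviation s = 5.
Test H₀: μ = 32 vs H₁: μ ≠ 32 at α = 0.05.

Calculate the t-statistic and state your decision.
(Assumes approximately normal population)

df = n - 1 = 35
SE = s/√n = 5/√36 = 0.8333
t = (x̄ - μ₀)/SE = (28.00 - 32)/0.8333 = -4.8002
Critical value: t_{0.025,35} = ±2.030
p-value < 0.0001
Decision: reject H₀

Answer: t = -4.8002, reject H₀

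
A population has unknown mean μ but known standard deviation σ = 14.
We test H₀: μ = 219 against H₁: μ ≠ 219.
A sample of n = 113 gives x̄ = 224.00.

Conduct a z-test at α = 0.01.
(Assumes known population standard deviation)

Answer: z = 3.7965, reject H₀

Derivation:
Standard error: SE = σ/√n = 14/√113 = 1.3170
z-statistic: z = (x̄ - μ₀)/SE = (224.00 - 219)/1.3170 = 3.7965
Critical value: ±2.576
p-value = 0.0001
Decision: reject H₀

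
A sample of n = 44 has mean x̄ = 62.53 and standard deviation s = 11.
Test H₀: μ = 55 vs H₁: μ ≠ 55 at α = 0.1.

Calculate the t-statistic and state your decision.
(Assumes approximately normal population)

Answer: t = 4.5408, reject H₀

Derivation:
df = n - 1 = 43
SE = s/√n = 11/√44 = 1.6583
t = (x̄ - μ₀)/SE = (62.53 - 55)/1.6583 = 4.5408
Critical value: t_{0.05,43} = ±1.681
p-value < 0.0001
Decision: reject H₀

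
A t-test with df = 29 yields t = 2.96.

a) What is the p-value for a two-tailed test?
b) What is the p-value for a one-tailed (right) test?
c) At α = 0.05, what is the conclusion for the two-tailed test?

Answer: a) 0.0061, b) 0.0030, c) reject H₀

Derivation:
Using t-distribution with df = 29:
a) Two-tailed: p = 2×P(T > 2.96) = 0.0061
b) One-tailed: p = P(T > 2.96) = 0.0030
c) 0.0061 < 0.05, reject H₀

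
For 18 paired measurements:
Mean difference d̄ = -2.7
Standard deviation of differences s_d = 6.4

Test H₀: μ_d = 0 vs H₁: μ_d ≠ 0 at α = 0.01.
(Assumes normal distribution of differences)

Answer: t = -1.7899, fail to reject H₀

Derivation:
df = n - 1 = 17
SE = s_d/√n = 6.4/√18 = 1.5085
t = d̄/SE = -2.7/1.5085 = -1.7899
Critical value: t_{0.005,17} = ±2.898
p-value ≈ 0.0913
Decision: fail to reject H₀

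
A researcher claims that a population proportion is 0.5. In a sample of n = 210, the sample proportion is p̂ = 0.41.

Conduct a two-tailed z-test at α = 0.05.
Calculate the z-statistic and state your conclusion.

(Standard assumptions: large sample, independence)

Answer: z = -2.6085, reject H₀

Derivation:
H₀: p = 0.5, H₁: p ≠ 0.5
Standard error: SE = √(p₀(1-p₀)/n) = √(0.5×0.5/210) = 0.034503
z-statistic: z = (p̂ - p₀)/SE = (0.41 - 0.5)/0.034503 = -2.6085
Critical value: z_0.025 = ±1.960
p-value = 0.0091
Decision: reject H₀ at α = 0.05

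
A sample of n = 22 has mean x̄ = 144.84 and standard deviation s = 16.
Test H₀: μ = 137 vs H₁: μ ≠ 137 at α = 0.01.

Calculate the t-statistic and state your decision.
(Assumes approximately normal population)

Answer: t = 2.2983, fail to reject H₀

Derivation:
df = n - 1 = 21
SE = s/√n = 16/√22 = 3.4112
t = (x̄ - μ₀)/SE = (144.84 - 137)/3.4112 = 2.2983
Critical value: t_{0.005,21} = ±2.831
p-value ≈ 0.0319
Decision: fail to reject H₀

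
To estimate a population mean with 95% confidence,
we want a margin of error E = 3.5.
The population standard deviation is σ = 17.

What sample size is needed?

z_0.025 = 1.960
n = (z×σ/E)² = (1.960×17/3.5)²
n = 90.6304
Round up: n = 91

Answer: n = 91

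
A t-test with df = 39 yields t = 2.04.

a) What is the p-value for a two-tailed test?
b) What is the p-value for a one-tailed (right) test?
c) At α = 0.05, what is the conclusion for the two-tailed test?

Using t-distribution with df = 39:
a) Two-tailed: p = 2×P(T > 2.04) = 0.0482
b) One-tailed: p = P(T > 2.04) = 0.0241
c) 0.0482 < 0.05, reject H₀

Answer: a) 0.0482, b) 0.0241, c) reject H₀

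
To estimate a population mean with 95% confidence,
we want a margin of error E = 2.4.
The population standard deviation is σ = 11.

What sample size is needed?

z_0.025 = 1.960
n = (z×σ/E)² = (1.960×11/2.4)²
n = 80.7003
Round up: n = 81

Answer: n = 81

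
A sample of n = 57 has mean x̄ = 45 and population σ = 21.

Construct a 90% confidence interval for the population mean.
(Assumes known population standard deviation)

Confidence level: 90%, α = 0.1
z_0.05 = 1.645
SE = σ/√n = 21/√57 = 2.7815
Margin of error = 1.645 × 2.7815 = 4.5756
CI: x̄ ± margin = 45 ± 4.5756
CI: (40.4244, 49.5756)

Answer: (40.4244, 49.5756)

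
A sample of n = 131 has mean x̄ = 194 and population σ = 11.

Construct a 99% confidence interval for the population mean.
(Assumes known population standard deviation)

Answer: (191.5242, 196.4758)

Derivation:
Confidence level: 99%, α = 0.01
z_0.005 = 2.576
SE = σ/√n = 11/√131 = 0.9611
Margin of error = 2.576 × 0.9611 = 2.4758
CI: x̄ ± margin = 194 ± 2.4758
CI: (191.5242, 196.4758)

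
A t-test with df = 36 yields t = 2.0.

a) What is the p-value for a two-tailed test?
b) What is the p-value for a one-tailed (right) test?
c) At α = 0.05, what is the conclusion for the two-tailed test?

Answer: a) 0.0531, b) 0.0265, c) fail to reject H₀

Derivation:
Using t-distribution with df = 36:
a) Two-tailed: p = 2×P(T > 2.0) = 0.0531
b) One-tailed: p = P(T > 2.0) = 0.0265
c) 0.0531 ≥ 0.05, fail to reject H₀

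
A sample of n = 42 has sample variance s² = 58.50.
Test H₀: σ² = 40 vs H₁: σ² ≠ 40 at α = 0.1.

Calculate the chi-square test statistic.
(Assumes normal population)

df = n - 1 = 41
χ² = (n-1)s²/σ₀² = 41×58.50/40 = 59.9625
Critical values: χ²_{0.95,41} = 27.326, χ²_{0.05,41} = 56.942
Rejection region: χ² < 27.326 or χ² > 56.942
Decision: reject H₀

Answer: χ² = 59.9625, reject H₀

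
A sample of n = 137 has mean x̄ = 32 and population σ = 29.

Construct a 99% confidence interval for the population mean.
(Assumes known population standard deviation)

Confidence level: 99%, α = 0.01
z_0.005 = 2.576
SE = σ/√n = 29/√137 = 2.4776
Margin of error = 2.576 × 2.4776 = 6.3823
CI: x̄ ± margin = 32 ± 6.3823
CI: (25.6177, 38.3823)

Answer: (25.6177, 38.3823)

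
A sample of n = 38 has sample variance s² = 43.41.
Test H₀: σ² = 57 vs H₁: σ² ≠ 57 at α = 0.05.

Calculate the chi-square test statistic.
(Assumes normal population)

Answer: χ² = 28.1784, fail to reject H₀

Derivation:
df = n - 1 = 37
χ² = (n-1)s²/σ₀² = 37×43.41/57 = 28.1784
Critical values: χ²_{0.975,37} = 22.106, χ²_{0.025,37} = 55.668
Rejection region: χ² < 22.106 or χ² > 55.668
Decision: fail to reject H₀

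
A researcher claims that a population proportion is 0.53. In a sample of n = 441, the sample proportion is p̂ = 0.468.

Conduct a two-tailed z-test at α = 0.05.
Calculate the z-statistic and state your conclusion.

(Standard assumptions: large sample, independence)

H₀: p = 0.53, H₁: p ≠ 0.53
Standard error: SE = √(p₀(1-p₀)/n) = √(0.53×0.47/441) = 0.023767
z-statistic: z = (p̂ - p₀)/SE = (0.468 - 0.53)/0.023767 = -2.6087
Critical value: z_0.025 = ±1.960
p-value = 0.0091
Decision: reject H₀ at α = 0.05

Answer: z = -2.6087, reject H₀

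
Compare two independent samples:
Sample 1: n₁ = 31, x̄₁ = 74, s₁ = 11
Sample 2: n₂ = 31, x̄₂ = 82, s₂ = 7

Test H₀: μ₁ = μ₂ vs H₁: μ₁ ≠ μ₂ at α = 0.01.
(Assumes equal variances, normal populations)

Answer: t = -3.4162, reject H₀

Derivation:
Pooled variance: s²_p = [30×11² + 30×7²]/(60) = 85.0000
s_p = 9.2195
SE = s_p×√(1/n₁ + 1/n₂) = 9.2195×√(1/31 + 1/31) = 2.3418
t = (x̄₁ - x̄₂)/SE = (74 - 82)/2.3418 = -3.4162
df = 60, t-critical = ±2.660
Decision: reject H₀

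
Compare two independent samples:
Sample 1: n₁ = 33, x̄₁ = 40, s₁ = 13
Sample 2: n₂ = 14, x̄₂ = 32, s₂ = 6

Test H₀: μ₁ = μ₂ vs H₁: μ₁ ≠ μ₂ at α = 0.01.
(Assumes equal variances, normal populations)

Pooled variance: s²_p = [32×13² + 13×6²]/(45) = 130.5778
s_p = 11.4271
SE = s_p×√(1/n₁ + 1/n₂) = 11.4271×√(1/33 + 1/14) = 3.6447
t = (x̄₁ - x̄₂)/SE = (40 - 32)/3.6447 = 2.1950
df = 45, t-critical = ±2.690
Decision: fail to reject H₀

Answer: t = 2.1950, fail to reject H₀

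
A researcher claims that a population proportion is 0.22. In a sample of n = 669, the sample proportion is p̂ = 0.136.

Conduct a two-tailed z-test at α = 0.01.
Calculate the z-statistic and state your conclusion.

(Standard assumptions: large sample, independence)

H₀: p = 0.22, H₁: p ≠ 0.22
Standard error: SE = √(p₀(1-p₀)/n) = √(0.22×0.78/669) = 0.016016
z-statistic: z = (p̂ - p₀)/SE = (0.136 - 0.22)/0.016016 = -5.2448
Critical value: z_0.005 = ±2.576
p-value < 0.0001
Decision: reject H₀ at α = 0.01

Answer: z = -5.2448, reject H₀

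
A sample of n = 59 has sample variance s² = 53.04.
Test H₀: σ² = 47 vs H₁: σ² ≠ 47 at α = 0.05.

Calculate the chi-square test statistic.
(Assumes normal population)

df = n - 1 = 58
χ² = (n-1)s²/σ₀² = 58×53.04/47 = 65.4536
Critical values: χ²_{0.975,58} = 38.844, χ²_{0.025,58} = 80.936
Rejection region: χ² < 38.844 or χ² > 80.936
Decision: fail to reject H₀

Answer: χ² = 65.4536, fail to reject H₀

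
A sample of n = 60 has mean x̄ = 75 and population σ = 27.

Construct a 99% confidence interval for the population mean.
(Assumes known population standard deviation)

Answer: (66.0208, 83.9792)

Derivation:
Confidence level: 99%, α = 0.01
z_0.005 = 2.576
SE = σ/√n = 27/√60 = 3.4857
Margin of error = 2.576 × 3.4857 = 8.9792
CI: x̄ ± margin = 75 ± 8.9792
CI: (66.0208, 83.9792)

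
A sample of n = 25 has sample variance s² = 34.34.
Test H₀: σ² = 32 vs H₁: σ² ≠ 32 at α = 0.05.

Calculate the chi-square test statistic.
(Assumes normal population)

df = n - 1 = 24
χ² = (n-1)s²/σ₀² = 24×34.34/32 = 25.7550
Critical values: χ²_{0.975,24} = 12.401, χ²_{0.025,24} = 39.364
Rejection region: χ² < 12.401 or χ² > 39.364
Decision: fail to reject H₀

Answer: χ² = 25.7550, fail to reject H₀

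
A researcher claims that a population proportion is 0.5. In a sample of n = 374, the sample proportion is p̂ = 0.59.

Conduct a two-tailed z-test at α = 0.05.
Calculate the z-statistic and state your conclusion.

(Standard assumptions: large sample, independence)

Answer: z = 3.4811, reject H₀

Derivation:
H₀: p = 0.5, H₁: p ≠ 0.5
Standard error: SE = √(p₀(1-p₀)/n) = √(0.5×0.5/374) = 0.025854
z-statistic: z = (p̂ - p₀)/SE = (0.59 - 0.5)/0.025854 = 3.4811
Critical value: z_0.025 = ±1.960
p-value = 0.0005
Decision: reject H₀ at α = 0.05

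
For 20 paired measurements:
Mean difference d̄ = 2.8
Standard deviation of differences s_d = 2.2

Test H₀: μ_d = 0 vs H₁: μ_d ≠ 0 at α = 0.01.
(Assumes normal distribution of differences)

df = n - 1 = 19
SE = s_d/√n = 2.2/√20 = 0.4919
t = d̄/SE = 2.8/0.4919 = 5.6922
Critical value: t_{0.005,19} = ±2.861
p-value < 0.0001
Decision: reject H₀

Answer: t = 5.6922, reject H₀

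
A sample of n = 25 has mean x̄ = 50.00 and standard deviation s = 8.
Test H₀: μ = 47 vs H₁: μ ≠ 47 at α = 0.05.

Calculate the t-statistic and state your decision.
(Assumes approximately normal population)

df = n - 1 = 24
SE = s/√n = 8/√25 = 1.6000
t = (x̄ - μ₀)/SE = (50.00 - 47)/1.6000 = 1.8750
Critical value: t_{0.025,24} = ±2.064
p-value ≈ 0.0730
Decision: fail to reject H₀

Answer: t = 1.8750, fail to reject H₀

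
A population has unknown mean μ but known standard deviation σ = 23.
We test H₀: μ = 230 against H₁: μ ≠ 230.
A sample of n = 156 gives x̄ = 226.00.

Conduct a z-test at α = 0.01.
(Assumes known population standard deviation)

Answer: z = -2.1721, fail to reject H₀

Derivation:
Standard error: SE = σ/√n = 23/√156 = 1.8415
z-statistic: z = (x̄ - μ₀)/SE = (226.00 - 230)/1.8415 = -2.1721
Critical value: ±2.576
p-value = 0.0298
Decision: fail to reject H₀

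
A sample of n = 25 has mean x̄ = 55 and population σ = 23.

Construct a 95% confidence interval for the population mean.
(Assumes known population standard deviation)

Confidence level: 95%, α = 0.05
z_0.025 = 1.960
SE = σ/√n = 23/√25 = 4.6000
Margin of error = 1.960 × 4.6000 = 9.0160
CI: x̄ ± margin = 55 ± 9.0160
CI: (45.9840, 64.0160)

Answer: (45.9840, 64.0160)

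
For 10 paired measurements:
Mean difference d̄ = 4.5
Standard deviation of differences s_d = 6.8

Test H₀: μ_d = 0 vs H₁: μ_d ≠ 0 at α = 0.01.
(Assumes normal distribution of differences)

Answer: t = 2.0927, fail to reject H₀

Derivation:
df = n - 1 = 9
SE = s_d/√n = 6.8/√10 = 2.1503
t = d̄/SE = 4.5/2.1503 = 2.0927
Critical value: t_{0.005,9} = ±3.250
p-value ≈ 0.0659
Decision: fail to reject H₀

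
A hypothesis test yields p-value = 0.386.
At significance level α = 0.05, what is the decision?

Answer: fail to reject H₀

Derivation:
Compare p-value to α:
0.386 ≥ 0.05
Decision: fail to reject H₀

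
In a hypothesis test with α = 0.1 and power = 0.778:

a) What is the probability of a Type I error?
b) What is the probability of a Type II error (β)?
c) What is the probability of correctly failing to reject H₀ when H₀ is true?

Answer: a) 0.1, b) 0.222, c) 0.9

Derivation:
a) Type I error probability = α = 0.1
b) Power = P(reject H₀ | H₁ true) = 1 - β = 0.778, so Type II error probability = β = 1 - Power = 0.222
c) P(fail to reject H₀ | H₀ true) = 1 - α = 0.9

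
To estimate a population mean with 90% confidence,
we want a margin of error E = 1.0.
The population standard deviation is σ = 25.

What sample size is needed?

Answer: n = 1692

Derivation:
z_0.05 = 1.645
n = (z×σ/E)² = (1.645×25/1.0)²
n = 1691.2656
Round up: n = 1692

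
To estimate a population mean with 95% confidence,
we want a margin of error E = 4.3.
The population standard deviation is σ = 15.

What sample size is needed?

z_0.025 = 1.960
n = (z×σ/E)² = (1.960×15/4.3)²
n = 46.7474
Round up: n = 47

Answer: n = 47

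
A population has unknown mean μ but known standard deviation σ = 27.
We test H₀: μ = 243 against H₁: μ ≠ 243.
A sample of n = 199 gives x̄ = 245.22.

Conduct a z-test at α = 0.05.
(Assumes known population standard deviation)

Answer: z = 1.1599, fail to reject H₀

Derivation:
Standard error: SE = σ/√n = 27/√199 = 1.9140
z-statistic: z = (x̄ - μ₀)/SE = (245.22 - 243)/1.9140 = 1.1599
Critical value: ±1.960
p-value = 0.2461
Decision: fail to reject H₀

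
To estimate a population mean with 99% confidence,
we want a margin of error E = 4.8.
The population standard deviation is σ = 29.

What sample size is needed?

Answer: n = 243

Derivation:
z_0.005 = 2.576
n = (z×σ/E)² = (2.576×29/4.8)²
n = 242.2173
Round up: n = 243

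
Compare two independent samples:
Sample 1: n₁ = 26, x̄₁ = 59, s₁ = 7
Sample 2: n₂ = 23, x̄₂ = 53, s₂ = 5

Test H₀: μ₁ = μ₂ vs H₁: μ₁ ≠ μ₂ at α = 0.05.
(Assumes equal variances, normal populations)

Answer: t = 3.4108, reject H₀

Derivation:
Pooled variance: s²_p = [25×7² + 22×5²]/(47) = 37.7660
s_p = 6.1454
SE = s_p×√(1/n₁ + 1/n₂) = 6.1454×√(1/26 + 1/23) = 1.7591
t = (x̄₁ - x̄₂)/SE = (59 - 53)/1.7591 = 3.4108
df = 47, t-critical = ±2.012
Decision: reject H₀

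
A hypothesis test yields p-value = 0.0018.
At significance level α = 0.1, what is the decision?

Answer: reject H₀

Derivation:
Compare p-value to α:
0.0018 < 0.1
Decision: reject H₀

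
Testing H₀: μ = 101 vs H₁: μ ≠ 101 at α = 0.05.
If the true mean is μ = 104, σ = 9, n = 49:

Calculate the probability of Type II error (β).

SE = σ/√n = 9/√49 = 1.2857
Critical values: μ₀ ± z_0.025×SE = 101 ± 1.960×1.2857
Acceptance region: (98.4800, 103.5200)
Under H₁ (μ = 104): z_high = (103.5200 - 104)/1.2857 = -0.3733, z_low = (98.4800 - 104)/1.2857 = -4.2934
β = P(not reject | H₁) = Φ(-0.3733) - Φ(-4.2934) ≈ 0.3545

Answer: β ≈ 0.3545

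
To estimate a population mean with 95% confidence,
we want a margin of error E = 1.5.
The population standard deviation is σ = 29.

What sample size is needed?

Answer: n = 1436

Derivation:
z_0.025 = 1.960
n = (z×σ/E)² = (1.960×29/1.5)²
n = 1435.9047
Round up: n = 1436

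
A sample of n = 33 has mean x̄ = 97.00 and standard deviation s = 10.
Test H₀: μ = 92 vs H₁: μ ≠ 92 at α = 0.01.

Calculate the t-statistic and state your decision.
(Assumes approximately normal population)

df = n - 1 = 32
SE = s/√n = 10/√33 = 1.7408
t = (x̄ - μ₀)/SE = (97.00 - 92)/1.7408 = 2.8722
Critical value: t_{0.005,32} = ±2.738
p-value ≈ 0.0072
Decision: reject H₀

Answer: t = 2.8722, reject H₀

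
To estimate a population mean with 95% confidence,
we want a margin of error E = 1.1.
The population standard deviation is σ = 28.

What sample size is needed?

Answer: n = 2490

Derivation:
z_0.025 = 1.960
n = (z×σ/E)² = (1.960×28/1.1)²
n = 2489.1028
Round up: n = 2490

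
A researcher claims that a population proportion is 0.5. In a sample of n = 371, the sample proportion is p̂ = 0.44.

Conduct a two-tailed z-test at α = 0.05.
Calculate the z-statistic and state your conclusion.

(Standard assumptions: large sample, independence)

H₀: p = 0.5, H₁: p ≠ 0.5
Standard error: SE = √(p₀(1-p₀)/n) = √(0.5×0.5/371) = 0.025959
z-statistic: z = (p̂ - p₀)/SE = (0.44 - 0.5)/0.025959 = -2.3113
Critical value: z_0.025 = ±1.960
p-value = 0.0208
Decision: reject H₀ at α = 0.05

Answer: z = -2.3113, reject H₀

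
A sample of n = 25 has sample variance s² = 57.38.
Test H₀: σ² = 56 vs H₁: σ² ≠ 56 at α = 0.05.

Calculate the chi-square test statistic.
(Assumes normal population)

df = n - 1 = 24
χ² = (n-1)s²/σ₀² = 24×57.38/56 = 24.5914
Critical values: χ²_{0.975,24} = 12.401, χ²_{0.025,24} = 39.364
Rejection region: χ² < 12.401 or χ² > 39.364
Decision: fail to reject H₀

Answer: χ² = 24.5914, fail to reject H₀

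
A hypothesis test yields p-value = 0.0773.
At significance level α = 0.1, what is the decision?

Compare p-value to α:
0.0773 < 0.1
Decision: reject H₀

Answer: reject H₀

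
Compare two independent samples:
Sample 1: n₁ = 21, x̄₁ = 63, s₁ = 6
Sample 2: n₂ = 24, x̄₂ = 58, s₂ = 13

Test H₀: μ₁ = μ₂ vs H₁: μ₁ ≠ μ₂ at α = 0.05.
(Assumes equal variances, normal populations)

Answer: t = 1.6166, fail to reject H₀

Derivation:
Pooled variance: s²_p = [20×6² + 23×13²]/(43) = 107.1395
s_p = 10.3508
SE = s_p×√(1/n₁ + 1/n₂) = 10.3508×√(1/21 + 1/24) = 3.0929
t = (x̄₁ - x̄₂)/SE = (63 - 58)/3.0929 = 1.6166
df = 43, t-critical = ±2.017
Decision: fail to reject H₀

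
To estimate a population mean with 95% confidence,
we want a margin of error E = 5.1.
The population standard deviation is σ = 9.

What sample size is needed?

z_0.025 = 1.960
n = (z×σ/E)² = (1.960×9/5.1)²
n = 11.9635
Round up: n = 12

Answer: n = 12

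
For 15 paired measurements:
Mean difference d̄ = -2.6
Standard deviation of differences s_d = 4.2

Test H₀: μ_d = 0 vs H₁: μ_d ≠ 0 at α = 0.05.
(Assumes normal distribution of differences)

df = n - 1 = 14
SE = s_d/√n = 4.2/√15 = 1.0844
t = d̄/SE = -2.6/1.0844 = -2.3976
Critical value: t_{0.025,14} = ±2.145
p-value ≈ 0.0310
Decision: reject H₀

Answer: t = -2.3976, reject H₀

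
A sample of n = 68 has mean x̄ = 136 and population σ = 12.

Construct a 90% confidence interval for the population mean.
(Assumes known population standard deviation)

Answer: (133.6062, 138.3938)

Derivation:
Confidence level: 90%, α = 0.1
z_0.05 = 1.645
SE = σ/√n = 12/√68 = 1.4552
Margin of error = 1.645 × 1.4552 = 2.3938
CI: x̄ ± margin = 136 ± 2.3938
CI: (133.6062, 138.3938)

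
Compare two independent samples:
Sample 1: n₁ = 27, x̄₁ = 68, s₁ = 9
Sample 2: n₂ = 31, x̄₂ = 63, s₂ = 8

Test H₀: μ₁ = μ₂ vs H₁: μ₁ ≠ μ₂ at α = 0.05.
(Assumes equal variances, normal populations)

Answer: t = 2.2401, reject H₀

Derivation:
Pooled variance: s²_p = [26×9² + 30×8²]/(56) = 71.8929
s_p = 8.4790
SE = s_p×√(1/n₁ + 1/n₂) = 8.4790×√(1/27 + 1/31) = 2.2320
t = (x̄₁ - x̄₂)/SE = (68 - 63)/2.2320 = 2.2401
df = 56, t-critical = ±2.003
Decision: reject H₀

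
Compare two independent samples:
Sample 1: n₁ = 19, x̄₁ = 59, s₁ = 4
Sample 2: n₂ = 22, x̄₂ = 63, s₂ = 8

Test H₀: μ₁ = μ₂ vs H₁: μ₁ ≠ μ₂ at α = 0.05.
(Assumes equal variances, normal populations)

Pooled variance: s²_p = [18×4² + 21×8²]/(39) = 41.8462
s_p = 6.4689
SE = s_p×√(1/n₁ + 1/n₂) = 6.4689×√(1/19 + 1/22) = 2.0260
t = (x̄₁ - x̄₂)/SE = (59 - 63)/2.0260 = -1.9743
df = 39, t-critical = ±2.023
Decision: fail to reject H₀

Answer: t = -1.9743, fail to reject H₀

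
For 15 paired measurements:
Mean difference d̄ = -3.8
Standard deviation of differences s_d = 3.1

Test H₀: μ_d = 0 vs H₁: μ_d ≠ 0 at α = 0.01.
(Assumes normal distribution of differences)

df = n - 1 = 14
SE = s_d/√n = 3.1/√15 = 0.8004
t = d̄/SE = -3.8/0.8004 = -4.7476
Critical value: t_{0.005,14} = ±2.977
p-value ≈ 0.0003
Decision: reject H₀

Answer: t = -4.7476, reject H₀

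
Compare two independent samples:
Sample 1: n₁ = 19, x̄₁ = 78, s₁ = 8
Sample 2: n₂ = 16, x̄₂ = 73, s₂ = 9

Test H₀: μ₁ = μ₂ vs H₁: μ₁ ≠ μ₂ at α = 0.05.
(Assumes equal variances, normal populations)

Answer: t = 1.7399, fail to reject H₀

Derivation:
Pooled variance: s²_p = [18×8² + 15×9²]/(33) = 71.7273
s_p = 8.4692
SE = s_p×√(1/n₁ + 1/n₂) = 8.4692×√(1/19 + 1/16) = 2.8737
t = (x̄₁ - x̄₂)/SE = (78 - 73)/2.8737 = 1.7399
df = 33, t-critical = ±2.035
Decision: fail to reject H₀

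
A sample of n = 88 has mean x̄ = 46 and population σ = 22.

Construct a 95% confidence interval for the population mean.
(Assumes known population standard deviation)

Confidence level: 95%, α = 0.05
z_0.025 = 1.960
SE = σ/√n = 22/√88 = 2.3452
Margin of error = 1.960 × 2.3452 = 4.5966
CI: x̄ ± margin = 46 ± 4.5966
CI: (41.4034, 50.5966)

Answer: (41.4034, 50.5966)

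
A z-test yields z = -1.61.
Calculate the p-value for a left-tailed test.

Answer: p-value ≈ 0.0537

Derivation:
For z = -1.61:
p = P(Z < -1.61) = Φ(-1.61) = 0.0537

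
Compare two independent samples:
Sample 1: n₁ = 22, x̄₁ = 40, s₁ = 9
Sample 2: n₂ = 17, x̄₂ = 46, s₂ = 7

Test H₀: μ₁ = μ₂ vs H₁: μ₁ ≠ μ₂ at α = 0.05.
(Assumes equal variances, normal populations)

Answer: t = -2.2672, reject H₀

Derivation:
Pooled variance: s²_p = [21×9² + 16×7²]/(37) = 67.1622
s_p = 8.1953
SE = s_p×√(1/n₁ + 1/n₂) = 8.1953×√(1/22 + 1/17) = 2.6464
t = (x̄₁ - x̄₂)/SE = (40 - 46)/2.6464 = -2.2672
df = 37, t-critical = ±2.026
Decision: reject H₀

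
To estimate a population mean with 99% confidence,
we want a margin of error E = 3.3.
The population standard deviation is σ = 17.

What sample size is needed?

z_0.005 = 2.576
n = (z×σ/E)² = (2.576×17/3.3)²
n = 176.1009
Round up: n = 177

Answer: n = 177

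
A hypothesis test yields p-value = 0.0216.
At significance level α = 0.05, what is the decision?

Answer: reject H₀

Derivation:
Compare p-value to α:
0.0216 < 0.05
Decision: reject H₀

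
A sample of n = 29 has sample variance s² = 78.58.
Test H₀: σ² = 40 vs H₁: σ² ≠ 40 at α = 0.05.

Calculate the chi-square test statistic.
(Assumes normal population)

df = n - 1 = 28
χ² = (n-1)s²/σ₀² = 28×78.58/40 = 55.0060
Critical values: χ²_{0.975,28} = 15.308, χ²_{0.025,28} = 44.461
Rejection region: χ² < 15.308 or χ² > 44.461
Decision: reject H₀

Answer: χ² = 55.0060, reject H₀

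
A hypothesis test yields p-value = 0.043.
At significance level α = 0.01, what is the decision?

Compare p-value to α:
0.043 ≥ 0.01
Decision: fail to reject H₀

Answer: fail to reject H₀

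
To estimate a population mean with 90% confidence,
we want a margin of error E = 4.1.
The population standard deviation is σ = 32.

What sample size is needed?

Answer: n = 165

Derivation:
z_0.05 = 1.645
n = (z×σ/E)² = (1.645×32/4.1)²
n = 164.8405
Round up: n = 165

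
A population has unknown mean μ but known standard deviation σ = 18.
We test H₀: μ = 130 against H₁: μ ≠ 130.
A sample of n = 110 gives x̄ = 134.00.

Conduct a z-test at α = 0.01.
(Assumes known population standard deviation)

Answer: z = 2.3307, fail to reject H₀

Derivation:
Standard error: SE = σ/√n = 18/√110 = 1.7162
z-statistic: z = (x̄ - μ₀)/SE = (134.00 - 130)/1.7162 = 2.3307
Critical value: ±2.576
p-value = 0.0198
Decision: fail to reject H₀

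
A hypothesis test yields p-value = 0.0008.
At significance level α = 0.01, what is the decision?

Answer: reject H₀

Derivation:
Compare p-value to α:
0.0008 < 0.01
Decision: reject H₀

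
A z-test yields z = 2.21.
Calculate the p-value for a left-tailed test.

Answer: p-value ≈ 0.9864

Derivation:
For z = 2.21:
p = P(Z < 2.21) = Φ(2.21) = 0.9864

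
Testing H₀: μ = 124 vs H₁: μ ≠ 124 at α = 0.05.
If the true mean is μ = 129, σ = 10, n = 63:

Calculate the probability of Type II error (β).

Answer: β ≈ 0.0223

Derivation:
SE = σ/√n = 10/√63 = 1.2599
Critical values: μ₀ ± z_0.025×SE = 124 ± 1.960×1.2599
Acceptance region: (121.5306, 126.4694)
Under H₁ (μ = 129): z_high = (126.4694 - 129)/1.2599 = -2.0086, z_low = (121.5306 - 129)/1.2599 = -5.9286
β = P(not reject | H₁) = Φ(-2.0086) - Φ(-5.9286) ≈ 0.0223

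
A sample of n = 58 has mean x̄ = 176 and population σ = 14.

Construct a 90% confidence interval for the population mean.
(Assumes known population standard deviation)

Confidence level: 90%, α = 0.1
z_0.05 = 1.645
SE = σ/√n = 14/√58 = 1.8383
Margin of error = 1.645 × 1.8383 = 3.0240
CI: x̄ ± margin = 176 ± 3.0240
CI: (172.9760, 179.0240)

Answer: (172.9760, 179.0240)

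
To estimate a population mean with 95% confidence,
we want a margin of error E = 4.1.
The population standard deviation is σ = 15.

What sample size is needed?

Answer: n = 52

Derivation:
z_0.025 = 1.960
n = (z×σ/E)² = (1.960×15/4.1)²
n = 51.4194
Round up: n = 52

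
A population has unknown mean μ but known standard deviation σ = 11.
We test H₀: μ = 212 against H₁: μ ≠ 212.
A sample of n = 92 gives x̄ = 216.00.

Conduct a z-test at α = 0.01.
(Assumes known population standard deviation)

Standard error: SE = σ/√n = 11/√92 = 1.1468
z-statistic: z = (x̄ - μ₀)/SE = (216.00 - 212)/1.1468 = 3.4880
Critical value: ±2.576
p-value = 0.0005
Decision: reject H₀

Answer: z = 3.4880, reject H₀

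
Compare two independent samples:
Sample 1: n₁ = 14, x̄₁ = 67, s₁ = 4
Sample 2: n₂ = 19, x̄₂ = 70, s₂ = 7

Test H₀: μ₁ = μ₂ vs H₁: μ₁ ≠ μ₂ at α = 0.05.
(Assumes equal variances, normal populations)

Pooled variance: s²_p = [13×4² + 18×7²]/(31) = 35.1613
s_p = 5.9297
SE = s_p×√(1/n₁ + 1/n₂) = 5.9297×√(1/14 + 1/19) = 2.0886
t = (x̄₁ - x̄₂)/SE = (67 - 70)/2.0886 = -1.4364
df = 31, t-critical = ±2.040
Decision: fail to reject H₀

Answer: t = -1.4364, fail to reject H₀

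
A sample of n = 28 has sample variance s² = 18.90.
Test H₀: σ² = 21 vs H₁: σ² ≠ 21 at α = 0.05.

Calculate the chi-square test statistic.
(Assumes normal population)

Answer: χ² = 24.3000, fail to reject H₀

Derivation:
df = n - 1 = 27
χ² = (n-1)s²/σ₀² = 27×18.90/21 = 24.3000
Critical values: χ²_{0.975,27} = 14.573, χ²_{0.025,27} = 43.195
Rejection region: χ² < 14.573 or χ² > 43.195
Decision: fail to reject H₀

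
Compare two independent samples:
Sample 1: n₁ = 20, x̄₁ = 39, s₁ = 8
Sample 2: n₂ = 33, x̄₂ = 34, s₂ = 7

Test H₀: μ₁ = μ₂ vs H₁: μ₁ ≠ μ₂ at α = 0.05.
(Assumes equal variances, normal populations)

Answer: t = 2.3881, reject H₀

Derivation:
Pooled variance: s²_p = [19×8² + 32×7²]/(51) = 54.5882
s_p = 7.3884
SE = s_p×√(1/n₁ + 1/n₂) = 7.3884×√(1/20 + 1/33) = 2.0937
t = (x̄₁ - x̄₂)/SE = (39 - 34)/2.0937 = 2.3881
df = 51, t-critical = ±2.008
Decision: reject H₀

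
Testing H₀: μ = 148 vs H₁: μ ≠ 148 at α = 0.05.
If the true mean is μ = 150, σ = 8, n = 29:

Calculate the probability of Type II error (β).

SE = σ/√n = 8/√29 = 1.4856
Critical values: μ₀ ± z_0.025×SE = 148 ± 1.960×1.4856
Acceptance region: (145.0882, 150.9118)
Under H₁ (μ = 150): z_high = (150.9118 - 150)/1.4856 = 0.6138, z_low = (145.0882 - 150)/1.4856 = -3.3063
β = P(not reject | H₁) = Φ(0.6138) - Φ(-3.3063) ≈ 0.7299

Answer: β ≈ 0.7299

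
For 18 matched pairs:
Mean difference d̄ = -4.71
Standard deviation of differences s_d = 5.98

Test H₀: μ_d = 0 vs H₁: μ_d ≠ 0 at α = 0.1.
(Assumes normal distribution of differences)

df = n - 1 = 17
SE = s_d/√n = 5.98/√18 = 1.4095
t = d̄/SE = -4.71/1.4095 = -3.3416
Critical value: t_{0.05,17} = ±1.740
p-value ≈ 0.0039
Decision: reject H₀

Answer: t = -3.3416, reject H₀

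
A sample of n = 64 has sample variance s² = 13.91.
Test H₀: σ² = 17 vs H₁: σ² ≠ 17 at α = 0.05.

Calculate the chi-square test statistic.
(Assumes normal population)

Answer: χ² = 51.5488, fail to reject H₀

Derivation:
df = n - 1 = 63
χ² = (n-1)s²/σ₀² = 63×13.91/17 = 51.5488
Critical values: χ²_{0.975,63} = 42.950, χ²_{0.025,63} = 86.830
Rejection region: χ² < 42.950 or χ² > 86.830
Decision: fail to reject H₀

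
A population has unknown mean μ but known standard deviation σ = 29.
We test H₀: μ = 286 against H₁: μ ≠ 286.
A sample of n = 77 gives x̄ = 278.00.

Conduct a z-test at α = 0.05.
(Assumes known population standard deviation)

Standard error: SE = σ/√n = 29/√77 = 3.3049
z-statistic: z = (x̄ - μ₀)/SE = (278.00 - 286)/3.3049 = -2.4206
Critical value: ±1.960
p-value = 0.0155
Decision: reject H₀

Answer: z = -2.4206, reject H₀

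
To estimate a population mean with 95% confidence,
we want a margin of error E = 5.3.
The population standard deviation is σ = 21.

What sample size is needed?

Answer: n = 61

Derivation:
z_0.025 = 1.960
n = (z×σ/E)² = (1.960×21/5.3)²
n = 60.3113
Round up: n = 61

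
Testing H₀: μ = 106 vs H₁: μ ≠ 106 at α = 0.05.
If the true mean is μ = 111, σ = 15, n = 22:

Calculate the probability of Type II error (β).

SE = σ/√n = 15/√22 = 3.1980
Critical values: μ₀ ± z_0.025×SE = 106 ± 1.960×3.1980
Acceptance region: (99.7319, 112.2681)
Under H₁ (μ = 111): z_high = (112.2681 - 111)/3.1980 = 0.3965, z_low = (99.7319 - 111)/3.1980 = -3.5235
β = P(not reject | H₁) = Φ(0.3965) - Φ(-3.5235) ≈ 0.6539

Answer: β ≈ 0.6539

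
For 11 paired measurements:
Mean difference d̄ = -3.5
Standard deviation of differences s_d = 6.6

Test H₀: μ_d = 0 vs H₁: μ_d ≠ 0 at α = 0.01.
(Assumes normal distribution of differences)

df = n - 1 = 10
SE = s_d/√n = 6.6/√11 = 1.9900
t = d̄/SE = -3.5/1.9900 = -1.7588
Critical value: t_{0.005,10} = ±3.169
p-value ≈ 0.1091
Decision: fail to reject H₀

Answer: t = -1.7588, fail to reject H₀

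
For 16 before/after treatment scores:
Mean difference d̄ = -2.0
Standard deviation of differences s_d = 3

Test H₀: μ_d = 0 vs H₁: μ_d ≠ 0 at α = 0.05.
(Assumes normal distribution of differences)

df = n - 1 = 15
SE = s_d/√n = 3/√16 = 0.7500
t = d̄/SE = -2.0/0.7500 = -2.6667
Critical value: t_{0.025,15} = ±2.131
p-value ≈ 0.0176
Decision: reject H₀

Answer: t = -2.6667, reject H₀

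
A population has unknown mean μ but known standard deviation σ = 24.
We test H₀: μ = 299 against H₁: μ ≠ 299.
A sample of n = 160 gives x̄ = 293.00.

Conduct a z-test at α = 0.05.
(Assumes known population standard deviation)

Answer: z = -3.1622, reject H₀

Derivation:
Standard error: SE = σ/√n = 24/√160 = 1.8974
z-statistic: z = (x̄ - μ₀)/SE = (293.00 - 299)/1.8974 = -3.1622
Critical value: ±1.960
p-value = 0.0016
Decision: reject H₀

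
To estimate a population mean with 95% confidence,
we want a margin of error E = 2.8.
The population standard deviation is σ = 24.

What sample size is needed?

Answer: n = 283

Derivation:
z_0.025 = 1.960
n = (z×σ/E)² = (1.960×24/2.8)²
n = 282.2400
Round up: n = 283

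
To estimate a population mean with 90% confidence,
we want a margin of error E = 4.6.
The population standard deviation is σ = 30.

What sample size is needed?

Answer: n = 116

Derivation:
z_0.05 = 1.645
n = (z×σ/E)² = (1.645×30/4.6)²
n = 115.0956
Round up: n = 116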